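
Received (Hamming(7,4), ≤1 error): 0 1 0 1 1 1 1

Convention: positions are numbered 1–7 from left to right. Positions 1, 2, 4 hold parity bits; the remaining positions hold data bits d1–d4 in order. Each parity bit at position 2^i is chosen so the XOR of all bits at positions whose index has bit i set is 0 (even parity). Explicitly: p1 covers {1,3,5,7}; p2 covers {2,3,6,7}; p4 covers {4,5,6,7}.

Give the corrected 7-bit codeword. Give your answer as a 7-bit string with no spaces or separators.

0001111

s1 (pos 1,3,5,7): 0⊕0⊕1⊕1 = 0
s2 (pos 2,3,6,7): 1⊕0⊕1⊕1 = 1
s4 (pos 4,5,6,7): 1⊕1⊕1⊕1 = 0
Syndrome s4…s1 = 010 → error at position 2.
Flip position 2: 0101111 → 0001111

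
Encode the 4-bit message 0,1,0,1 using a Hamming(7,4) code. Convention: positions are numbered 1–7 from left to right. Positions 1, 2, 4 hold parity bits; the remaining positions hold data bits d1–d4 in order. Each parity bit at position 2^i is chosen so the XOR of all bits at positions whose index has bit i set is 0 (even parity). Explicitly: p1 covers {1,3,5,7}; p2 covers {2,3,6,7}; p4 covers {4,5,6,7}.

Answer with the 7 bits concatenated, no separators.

Place data at non-parity positions: p1 p2 0 p4 1 0 1
p1 (pos 1,3,5,7): XOR of data positions = 0⊕1⊕1 = 0
p2 (pos 2,3,6,7): XOR of data positions = 0⊕0⊕1 = 1
p4 (pos 4,5,6,7): XOR of data positions = 1⊕0⊕1 = 0
Codeword: 0100101

0100101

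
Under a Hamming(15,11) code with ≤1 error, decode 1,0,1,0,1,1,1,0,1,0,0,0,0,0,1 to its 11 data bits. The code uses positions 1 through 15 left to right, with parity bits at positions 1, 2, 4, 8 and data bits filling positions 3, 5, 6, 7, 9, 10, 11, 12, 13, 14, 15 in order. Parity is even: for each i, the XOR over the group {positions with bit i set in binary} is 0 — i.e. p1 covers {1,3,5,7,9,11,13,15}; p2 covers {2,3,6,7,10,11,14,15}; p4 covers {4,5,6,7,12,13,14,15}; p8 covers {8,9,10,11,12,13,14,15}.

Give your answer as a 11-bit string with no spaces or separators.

11111000001

s1 (pos 1,3,5,7,9,11,13,15): 1⊕1⊕1⊕1⊕1⊕0⊕0⊕1 = 0
s2 (pos 2,3,6,7,10,11,14,15): 0⊕1⊕1⊕1⊕0⊕0⊕0⊕1 = 0
s4 (pos 4,5,6,7,12,13,14,15): 0⊕1⊕1⊕1⊕0⊕0⊕0⊕1 = 0
s8 (pos 8,9,10,11,12,13,14,15): 0⊕1⊕0⊕0⊕0⊕0⊕0⊕1 = 0
Syndrome s8…s1 = 0000 → no error.
Read data bits from positions 3,5,6,7,9,10,11,12,13,14,15: 11111000001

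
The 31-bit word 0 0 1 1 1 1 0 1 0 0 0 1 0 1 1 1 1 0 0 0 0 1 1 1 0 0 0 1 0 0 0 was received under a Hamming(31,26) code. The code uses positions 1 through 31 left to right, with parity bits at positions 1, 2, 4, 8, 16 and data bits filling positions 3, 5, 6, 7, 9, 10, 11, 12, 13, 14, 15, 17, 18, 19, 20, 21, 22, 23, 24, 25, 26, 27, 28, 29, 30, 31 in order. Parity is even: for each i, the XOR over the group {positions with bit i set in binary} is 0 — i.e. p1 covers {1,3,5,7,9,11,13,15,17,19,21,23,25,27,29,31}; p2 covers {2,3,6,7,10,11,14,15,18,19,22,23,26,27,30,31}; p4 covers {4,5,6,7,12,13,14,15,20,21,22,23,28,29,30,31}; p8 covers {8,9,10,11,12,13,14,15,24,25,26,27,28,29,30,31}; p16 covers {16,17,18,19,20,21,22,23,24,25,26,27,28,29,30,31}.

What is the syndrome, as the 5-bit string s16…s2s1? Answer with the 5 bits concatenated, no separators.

00101

s1 (pos 1,3,5,7,9,11,13,15,17,19,21,23,25,27,29,31): 0⊕1⊕1⊕0⊕0⊕0⊕0⊕1⊕1⊕0⊕0⊕1⊕0⊕0⊕0⊕0 = 1
s2 (pos 2,3,6,7,10,11,14,15,18,19,22,23,26,27,30,31): 0⊕1⊕1⊕0⊕0⊕0⊕1⊕1⊕0⊕0⊕1⊕1⊕0⊕0⊕0⊕0 = 0
s4 (pos 4,5,6,7,12,13,14,15,20,21,22,23,28,29,30,31): 1⊕1⊕1⊕0⊕1⊕0⊕1⊕1⊕0⊕0⊕1⊕1⊕1⊕0⊕0⊕0 = 1
s8 (pos 8,9,10,11,12,13,14,15,24,25,26,27,28,29,30,31): 1⊕0⊕0⊕0⊕1⊕0⊕1⊕1⊕1⊕0⊕0⊕0⊕1⊕0⊕0⊕0 = 0
s16 (pos 16,17,18,19,20,21,22,23,24,25,26,27,28,29,30,31): 1⊕1⊕0⊕0⊕0⊕0⊕1⊕1⊕1⊕0⊕0⊕0⊕1⊕0⊕0⊕0 = 0
Syndrome s16…s1 = 00101 → error at position 5.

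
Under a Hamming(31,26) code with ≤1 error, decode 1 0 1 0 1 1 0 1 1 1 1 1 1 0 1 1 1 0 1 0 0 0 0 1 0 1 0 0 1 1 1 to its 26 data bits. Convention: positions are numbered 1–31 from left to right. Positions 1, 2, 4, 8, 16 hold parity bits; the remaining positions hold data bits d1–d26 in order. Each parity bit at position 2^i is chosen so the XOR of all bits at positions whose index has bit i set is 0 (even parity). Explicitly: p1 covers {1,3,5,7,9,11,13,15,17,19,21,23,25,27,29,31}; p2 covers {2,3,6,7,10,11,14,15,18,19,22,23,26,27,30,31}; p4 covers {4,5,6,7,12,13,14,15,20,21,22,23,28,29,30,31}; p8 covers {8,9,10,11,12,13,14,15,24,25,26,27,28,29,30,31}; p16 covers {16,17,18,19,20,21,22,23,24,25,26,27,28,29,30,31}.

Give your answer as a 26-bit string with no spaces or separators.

s1 (pos 1,3,5,7,9,11,13,15,17,19,21,23,25,27,29,31): 1⊕1⊕1⊕0⊕1⊕1⊕1⊕1⊕1⊕1⊕0⊕0⊕0⊕0⊕1⊕1 = 1
s2 (pos 2,3,6,7,10,11,14,15,18,19,22,23,26,27,30,31): 0⊕1⊕1⊕0⊕1⊕1⊕0⊕1⊕0⊕1⊕0⊕0⊕1⊕0⊕1⊕1 = 1
s4 (pos 4,5,6,7,12,13,14,15,20,21,22,23,28,29,30,31): 0⊕1⊕1⊕0⊕1⊕1⊕0⊕1⊕0⊕0⊕0⊕0⊕0⊕1⊕1⊕1 = 0
s8 (pos 8,9,10,11,12,13,14,15,24,25,26,27,28,29,30,31): 1⊕1⊕1⊕1⊕1⊕1⊕0⊕1⊕1⊕0⊕1⊕0⊕0⊕1⊕1⊕1 = 0
s16 (pos 16,17,18,19,20,21,22,23,24,25,26,27,28,29,30,31): 1⊕1⊕0⊕1⊕0⊕0⊕0⊕0⊕1⊕0⊕1⊕0⊕0⊕1⊕1⊕1 = 0
Syndrome s16…s1 = 00011 → error at position 3.
Flip position 3: 1010110111111011101000010100111 → 1000110111111011101000010100111
Read data bits from positions 3,5,6,7,9,10,11,12,13,14,15,17,18,19,20,21,22,23,24,25,26,27,28,29,30,31: 01101111101101000010100111

01101111101101000010100111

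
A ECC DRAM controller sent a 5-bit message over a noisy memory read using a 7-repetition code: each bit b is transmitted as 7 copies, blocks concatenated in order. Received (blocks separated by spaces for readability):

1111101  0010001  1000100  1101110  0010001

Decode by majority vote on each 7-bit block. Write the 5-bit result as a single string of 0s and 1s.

Block 1 (1111101): 6 ones → 1
Block 2 (0010001): 2 ones → 0
Block 3 (1000100): 2 ones → 0
Block 4 (1101110): 5 ones → 1
Block 5 (0010001): 2 ones → 0

10010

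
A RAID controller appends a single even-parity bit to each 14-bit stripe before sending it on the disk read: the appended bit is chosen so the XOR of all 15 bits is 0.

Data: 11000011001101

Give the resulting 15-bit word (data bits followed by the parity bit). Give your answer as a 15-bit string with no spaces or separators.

110000110011011

XOR of the 14 data bits: 1⊕1⊕0⊕0⊕0⊕0⊕1⊕1⊕0⊕0⊕1⊕1⊕0⊕1 = 1
Parity bit = 1 (so all 15 bits XOR to 0).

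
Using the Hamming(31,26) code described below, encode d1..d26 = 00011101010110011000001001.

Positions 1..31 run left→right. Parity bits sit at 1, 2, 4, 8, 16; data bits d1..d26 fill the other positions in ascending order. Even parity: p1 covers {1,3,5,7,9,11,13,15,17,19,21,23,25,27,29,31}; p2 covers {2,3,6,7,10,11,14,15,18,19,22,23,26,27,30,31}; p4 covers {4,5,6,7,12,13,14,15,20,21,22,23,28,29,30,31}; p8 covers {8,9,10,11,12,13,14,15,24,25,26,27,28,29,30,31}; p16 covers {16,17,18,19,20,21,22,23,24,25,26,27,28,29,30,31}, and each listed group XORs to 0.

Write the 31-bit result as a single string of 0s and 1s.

Place data at non-parity positions: p1 p2 0 p4 0 0 1 p8 1 1 0 1 0 1 0 p16 1 1 0 0 1 1 0 0 0 0 0 1 0 0 1
p1 (pos 1,3,5,7,9,11,13,15,17,19,21,23,25,27,29,31): XOR of data positions = 0⊕0⊕1⊕1⊕0⊕0⊕0⊕1⊕0⊕1⊕0⊕0⊕0⊕0⊕1 = 1
p2 (pos 2,3,6,7,10,11,14,15,18,19,22,23,26,27,30,31): XOR of data positions = 0⊕0⊕1⊕1⊕0⊕1⊕0⊕1⊕0⊕1⊕0⊕0⊕0⊕0⊕1 = 0
p4 (pos 4,5,6,7,12,13,14,15,20,21,22,23,28,29,30,31): XOR of data positions = 0⊕0⊕1⊕1⊕0⊕1⊕0⊕0⊕1⊕1⊕0⊕1⊕0⊕0⊕1 = 1
p8 (pos 8,9,10,11,12,13,14,15,24,25,26,27,28,29,30,31): XOR of data positions = 1⊕1⊕0⊕1⊕0⊕1⊕0⊕0⊕0⊕0⊕0⊕1⊕0⊕0⊕1 = 0
p16 (pos 16,17,18,19,20,21,22,23,24,25,26,27,28,29,30,31): XOR of data positions = 1⊕1⊕0⊕0⊕1⊕1⊕0⊕0⊕0⊕0⊕0⊕1⊕0⊕0⊕1 = 0
Codeword: 1001001011010100110011000001001

1001001011010100110011000001001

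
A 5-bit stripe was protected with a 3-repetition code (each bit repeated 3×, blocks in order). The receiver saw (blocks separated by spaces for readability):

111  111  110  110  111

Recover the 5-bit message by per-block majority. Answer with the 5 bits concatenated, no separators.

Block 1 (111): 3 ones → 1
Block 2 (111): 3 ones → 1
Block 3 (110): 2 ones → 1
Block 4 (110): 2 ones → 1
Block 5 (111): 3 ones → 1

11111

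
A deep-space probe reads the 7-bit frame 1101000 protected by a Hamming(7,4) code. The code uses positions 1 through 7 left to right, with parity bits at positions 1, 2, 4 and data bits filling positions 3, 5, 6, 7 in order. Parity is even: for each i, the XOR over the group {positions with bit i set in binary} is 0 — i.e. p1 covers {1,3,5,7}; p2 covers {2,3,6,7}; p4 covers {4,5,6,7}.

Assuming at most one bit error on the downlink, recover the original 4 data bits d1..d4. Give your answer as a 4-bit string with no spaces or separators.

0001

s1 (pos 1,3,5,7): 1⊕0⊕0⊕0 = 1
s2 (pos 2,3,6,7): 1⊕0⊕0⊕0 = 1
s4 (pos 4,5,6,7): 1⊕0⊕0⊕0 = 1
Syndrome s4…s1 = 111 → error at position 7.
Flip position 7: 1101000 → 1101001
Read data bits from positions 3,5,6,7: 0001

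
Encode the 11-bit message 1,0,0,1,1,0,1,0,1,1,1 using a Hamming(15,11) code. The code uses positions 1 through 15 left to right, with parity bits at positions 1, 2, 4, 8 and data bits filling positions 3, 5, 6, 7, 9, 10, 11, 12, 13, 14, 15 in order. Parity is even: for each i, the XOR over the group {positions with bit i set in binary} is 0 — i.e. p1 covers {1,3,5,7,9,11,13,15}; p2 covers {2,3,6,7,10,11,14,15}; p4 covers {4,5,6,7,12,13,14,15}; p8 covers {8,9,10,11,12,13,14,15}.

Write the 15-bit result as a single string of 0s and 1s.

Place data at non-parity positions: p1 p2 1 p4 0 0 1 p8 1 0 1 0 1 1 1
p1 (pos 1,3,5,7,9,11,13,15): XOR of data positions = 1⊕0⊕1⊕1⊕1⊕1⊕1 = 0
p2 (pos 2,3,6,7,10,11,14,15): XOR of data positions = 1⊕0⊕1⊕0⊕1⊕1⊕1 = 1
p4 (pos 4,5,6,7,12,13,14,15): XOR of data positions = 0⊕0⊕1⊕0⊕1⊕1⊕1 = 0
p8 (pos 8,9,10,11,12,13,14,15): XOR of data positions = 1⊕0⊕1⊕0⊕1⊕1⊕1 = 1
Codeword: 011000111010111

011000111010111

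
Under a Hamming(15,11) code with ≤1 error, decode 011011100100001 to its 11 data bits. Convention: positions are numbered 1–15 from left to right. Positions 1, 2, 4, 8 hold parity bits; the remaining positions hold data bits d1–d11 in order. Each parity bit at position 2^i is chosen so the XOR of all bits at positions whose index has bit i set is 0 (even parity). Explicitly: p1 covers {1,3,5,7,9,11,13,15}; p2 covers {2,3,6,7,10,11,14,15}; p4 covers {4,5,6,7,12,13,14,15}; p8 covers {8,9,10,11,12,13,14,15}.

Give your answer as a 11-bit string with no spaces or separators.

11110100001

s1 (pos 1,3,5,7,9,11,13,15): 0⊕1⊕1⊕1⊕0⊕0⊕0⊕1 = 0
s2 (pos 2,3,6,7,10,11,14,15): 1⊕1⊕1⊕1⊕1⊕0⊕0⊕1 = 0
s4 (pos 4,5,6,7,12,13,14,15): 0⊕1⊕1⊕1⊕0⊕0⊕0⊕1 = 0
s8 (pos 8,9,10,11,12,13,14,15): 0⊕0⊕1⊕0⊕0⊕0⊕0⊕1 = 0
Syndrome s8…s1 = 0000 → no error.
Read data bits from positions 3,5,6,7,9,10,11,12,13,14,15: 11110100001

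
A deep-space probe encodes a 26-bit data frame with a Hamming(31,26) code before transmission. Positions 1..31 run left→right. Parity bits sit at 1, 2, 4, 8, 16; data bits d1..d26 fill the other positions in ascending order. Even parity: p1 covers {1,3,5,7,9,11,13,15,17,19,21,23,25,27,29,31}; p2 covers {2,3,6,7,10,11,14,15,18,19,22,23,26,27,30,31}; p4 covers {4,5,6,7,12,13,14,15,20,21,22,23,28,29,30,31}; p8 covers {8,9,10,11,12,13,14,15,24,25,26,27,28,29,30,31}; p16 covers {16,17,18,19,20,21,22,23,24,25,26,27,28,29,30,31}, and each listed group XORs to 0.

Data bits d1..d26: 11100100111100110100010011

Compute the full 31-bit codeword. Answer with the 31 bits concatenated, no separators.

Place data at non-parity positions: p1 p2 1 p4 1 1 0 p8 0 1 0 0 1 1 1 p16 1 0 0 1 1 0 1 0 0 0 1 0 0 1 1
p1 (pos 1,3,5,7,9,11,13,15,17,19,21,23,25,27,29,31): XOR of data positions = 1⊕1⊕0⊕0⊕0⊕1⊕1⊕1⊕0⊕1⊕1⊕0⊕1⊕0⊕1 = 1
p2 (pos 2,3,6,7,10,11,14,15,18,19,22,23,26,27,30,31): XOR of data positions = 1⊕1⊕0⊕1⊕0⊕1⊕1⊕0⊕0⊕0⊕1⊕0⊕1⊕1⊕1 = 1
p4 (pos 4,5,6,7,12,13,14,15,20,21,22,23,28,29,30,31): XOR of data positions = 1⊕1⊕0⊕0⊕1⊕1⊕1⊕1⊕1⊕0⊕1⊕0⊕0⊕1⊕1 = 0
p8 (pos 8,9,10,11,12,13,14,15,24,25,26,27,28,29,30,31): XOR of data positions = 0⊕1⊕0⊕0⊕1⊕1⊕1⊕0⊕0⊕0⊕1⊕0⊕0⊕1⊕1 = 1
p16 (pos 16,17,18,19,20,21,22,23,24,25,26,27,28,29,30,31): XOR of data positions = 1⊕0⊕0⊕1⊕1⊕0⊕1⊕0⊕0⊕0⊕1⊕0⊕0⊕1⊕1 = 1
Codeword: 1110110101001111100110100010011

1110110101001111100110100010011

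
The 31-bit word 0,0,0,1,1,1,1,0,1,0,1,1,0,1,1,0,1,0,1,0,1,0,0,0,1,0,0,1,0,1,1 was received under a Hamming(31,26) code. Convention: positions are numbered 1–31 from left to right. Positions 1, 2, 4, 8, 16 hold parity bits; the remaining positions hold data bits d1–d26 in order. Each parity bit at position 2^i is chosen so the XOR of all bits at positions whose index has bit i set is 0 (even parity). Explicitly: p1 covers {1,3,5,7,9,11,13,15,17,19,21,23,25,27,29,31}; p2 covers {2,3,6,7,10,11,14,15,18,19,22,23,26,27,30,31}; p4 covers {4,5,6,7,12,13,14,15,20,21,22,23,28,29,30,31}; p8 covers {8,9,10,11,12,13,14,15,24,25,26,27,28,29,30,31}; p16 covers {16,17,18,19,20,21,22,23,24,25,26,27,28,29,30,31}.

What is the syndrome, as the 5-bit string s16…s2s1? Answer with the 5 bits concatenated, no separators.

s1 (pos 1,3,5,7,9,11,13,15,17,19,21,23,25,27,29,31): 0⊕0⊕1⊕1⊕1⊕1⊕0⊕1⊕1⊕1⊕1⊕0⊕1⊕0⊕0⊕1 = 0
s2 (pos 2,3,6,7,10,11,14,15,18,19,22,23,26,27,30,31): 0⊕0⊕1⊕1⊕0⊕1⊕1⊕1⊕0⊕1⊕0⊕0⊕0⊕0⊕1⊕1 = 0
s4 (pos 4,5,6,7,12,13,14,15,20,21,22,23,28,29,30,31): 1⊕1⊕1⊕1⊕1⊕0⊕1⊕1⊕0⊕1⊕0⊕0⊕1⊕0⊕1⊕1 = 1
s8 (pos 8,9,10,11,12,13,14,15,24,25,26,27,28,29,30,31): 0⊕1⊕0⊕1⊕1⊕0⊕1⊕1⊕0⊕1⊕0⊕0⊕1⊕0⊕1⊕1 = 1
s16 (pos 16,17,18,19,20,21,22,23,24,25,26,27,28,29,30,31): 0⊕1⊕0⊕1⊕0⊕1⊕0⊕0⊕0⊕1⊕0⊕0⊕1⊕0⊕1⊕1 = 1
Syndrome s16…s1 = 11100 → error at position 28.

11100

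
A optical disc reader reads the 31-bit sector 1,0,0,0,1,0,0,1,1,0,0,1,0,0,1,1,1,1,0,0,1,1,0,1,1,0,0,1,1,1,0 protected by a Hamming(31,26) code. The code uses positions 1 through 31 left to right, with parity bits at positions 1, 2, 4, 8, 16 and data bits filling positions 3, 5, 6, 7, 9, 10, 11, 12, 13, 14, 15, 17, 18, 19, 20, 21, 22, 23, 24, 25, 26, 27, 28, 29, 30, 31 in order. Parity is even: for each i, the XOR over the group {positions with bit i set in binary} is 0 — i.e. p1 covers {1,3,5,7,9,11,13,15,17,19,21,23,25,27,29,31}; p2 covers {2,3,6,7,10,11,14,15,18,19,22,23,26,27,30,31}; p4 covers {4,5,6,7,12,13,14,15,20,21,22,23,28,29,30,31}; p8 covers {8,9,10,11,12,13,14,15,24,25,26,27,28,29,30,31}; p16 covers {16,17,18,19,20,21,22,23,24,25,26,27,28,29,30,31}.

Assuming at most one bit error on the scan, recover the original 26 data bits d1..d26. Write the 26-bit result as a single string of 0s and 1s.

s1 (pos 1,3,5,7,9,11,13,15,17,19,21,23,25,27,29,31): 1⊕0⊕1⊕0⊕1⊕0⊕0⊕1⊕1⊕0⊕1⊕0⊕1⊕0⊕1⊕0 = 0
s2 (pos 2,3,6,7,10,11,14,15,18,19,22,23,26,27,30,31): 0⊕0⊕0⊕0⊕0⊕0⊕0⊕1⊕1⊕0⊕1⊕0⊕0⊕0⊕1⊕0 = 0
s4 (pos 4,5,6,7,12,13,14,15,20,21,22,23,28,29,30,31): 0⊕1⊕0⊕0⊕1⊕0⊕0⊕1⊕0⊕1⊕1⊕0⊕1⊕1⊕1⊕0 = 0
s8 (pos 8,9,10,11,12,13,14,15,24,25,26,27,28,29,30,31): 1⊕1⊕0⊕0⊕1⊕0⊕0⊕1⊕1⊕1⊕0⊕0⊕1⊕1⊕1⊕0 = 1
s16 (pos 16,17,18,19,20,21,22,23,24,25,26,27,28,29,30,31): 1⊕1⊕1⊕0⊕0⊕1⊕1⊕0⊕1⊕1⊕0⊕0⊕1⊕1⊕1⊕0 = 0
Syndrome s16…s1 = 01000 → error at position 8.
Flip position 8: 1000100110010011110011011001110 → 1000100010010011110011011001110
Read data bits from positions 3,5,6,7,9,10,11,12,13,14,15,17,18,19,20,21,22,23,24,25,26,27,28,29,30,31: 01001001001110011011001110

01001001001110011011001110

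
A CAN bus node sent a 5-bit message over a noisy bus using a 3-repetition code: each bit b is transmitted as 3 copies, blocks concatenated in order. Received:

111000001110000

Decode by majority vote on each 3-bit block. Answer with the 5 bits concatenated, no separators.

Block 1 (111): 3 ones → 1
Block 2 (000): 0 ones → 0
Block 3 (001): 1 one → 0
Block 4 (110): 2 ones → 1
Block 5 (000): 0 ones → 0

10010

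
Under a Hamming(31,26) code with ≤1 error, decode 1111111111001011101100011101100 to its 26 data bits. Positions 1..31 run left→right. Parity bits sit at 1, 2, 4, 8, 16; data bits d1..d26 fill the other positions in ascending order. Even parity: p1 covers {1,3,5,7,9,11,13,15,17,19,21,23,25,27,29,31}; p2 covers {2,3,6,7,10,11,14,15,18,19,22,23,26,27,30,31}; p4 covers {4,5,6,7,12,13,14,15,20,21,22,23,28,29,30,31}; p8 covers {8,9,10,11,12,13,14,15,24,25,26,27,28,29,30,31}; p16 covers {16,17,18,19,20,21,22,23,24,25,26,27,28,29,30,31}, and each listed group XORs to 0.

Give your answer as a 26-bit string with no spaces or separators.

s1 (pos 1,3,5,7,9,11,13,15,17,19,21,23,25,27,29,31): 1⊕1⊕1⊕1⊕1⊕0⊕1⊕1⊕1⊕1⊕0⊕0⊕1⊕0⊕1⊕0 = 1
s2 (pos 2,3,6,7,10,11,14,15,18,19,22,23,26,27,30,31): 1⊕1⊕1⊕1⊕1⊕0⊕0⊕1⊕0⊕1⊕0⊕0⊕1⊕0⊕0⊕0 = 0
s4 (pos 4,5,6,7,12,13,14,15,20,21,22,23,28,29,30,31): 1⊕1⊕1⊕1⊕0⊕1⊕0⊕1⊕1⊕0⊕0⊕0⊕1⊕1⊕0⊕0 = 1
s8 (pos 8,9,10,11,12,13,14,15,24,25,26,27,28,29,30,31): 1⊕1⊕1⊕0⊕0⊕1⊕0⊕1⊕1⊕1⊕1⊕0⊕1⊕1⊕0⊕0 = 0
s16 (pos 16,17,18,19,20,21,22,23,24,25,26,27,28,29,30,31): 1⊕1⊕0⊕1⊕1⊕0⊕0⊕0⊕1⊕1⊕1⊕0⊕1⊕1⊕0⊕0 = 1
Syndrome s16…s1 = 10101 → error at position 21.
Flip position 21: 1111111111001011101100011101100 → 1111111111001011101110011101100
Read data bits from positions 3,5,6,7,9,10,11,12,13,14,15,17,18,19,20,21,22,23,24,25,26,27,28,29,30,31: 11111100101101110011101100

11111100101101110011101100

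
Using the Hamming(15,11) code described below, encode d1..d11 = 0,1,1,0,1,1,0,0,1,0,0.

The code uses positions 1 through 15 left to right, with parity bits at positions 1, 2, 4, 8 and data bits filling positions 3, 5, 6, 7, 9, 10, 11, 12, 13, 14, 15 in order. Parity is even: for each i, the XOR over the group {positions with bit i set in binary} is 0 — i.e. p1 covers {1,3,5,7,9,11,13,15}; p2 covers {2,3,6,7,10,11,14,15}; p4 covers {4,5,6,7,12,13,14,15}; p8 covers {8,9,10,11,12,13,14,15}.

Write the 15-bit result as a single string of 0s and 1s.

Place data at non-parity positions: p1 p2 0 p4 1 1 0 p8 1 1 0 0 1 0 0
p1 (pos 1,3,5,7,9,11,13,15): XOR of data positions = 0⊕1⊕0⊕1⊕0⊕1⊕0 = 1
p2 (pos 2,3,6,7,10,11,14,15): XOR of data positions = 0⊕1⊕0⊕1⊕0⊕0⊕0 = 0
p4 (pos 4,5,6,7,12,13,14,15): XOR of data positions = 1⊕1⊕0⊕0⊕1⊕0⊕0 = 1
p8 (pos 8,9,10,11,12,13,14,15): XOR of data positions = 1⊕1⊕0⊕0⊕1⊕0⊕0 = 1
Codeword: 100111011100100

100111011100100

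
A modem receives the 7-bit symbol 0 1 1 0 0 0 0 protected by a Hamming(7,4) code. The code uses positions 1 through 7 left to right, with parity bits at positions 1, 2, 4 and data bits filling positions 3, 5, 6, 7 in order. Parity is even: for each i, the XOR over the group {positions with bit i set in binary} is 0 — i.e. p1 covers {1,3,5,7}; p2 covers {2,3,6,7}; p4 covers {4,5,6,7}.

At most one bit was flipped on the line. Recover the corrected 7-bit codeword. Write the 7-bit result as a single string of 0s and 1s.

1110000

s1 (pos 1,3,5,7): 0⊕1⊕0⊕0 = 1
s2 (pos 2,3,6,7): 1⊕1⊕0⊕0 = 0
s4 (pos 4,5,6,7): 0⊕0⊕0⊕0 = 0
Syndrome s4…s1 = 001 → error at position 1.
Flip position 1: 0110000 → 1110000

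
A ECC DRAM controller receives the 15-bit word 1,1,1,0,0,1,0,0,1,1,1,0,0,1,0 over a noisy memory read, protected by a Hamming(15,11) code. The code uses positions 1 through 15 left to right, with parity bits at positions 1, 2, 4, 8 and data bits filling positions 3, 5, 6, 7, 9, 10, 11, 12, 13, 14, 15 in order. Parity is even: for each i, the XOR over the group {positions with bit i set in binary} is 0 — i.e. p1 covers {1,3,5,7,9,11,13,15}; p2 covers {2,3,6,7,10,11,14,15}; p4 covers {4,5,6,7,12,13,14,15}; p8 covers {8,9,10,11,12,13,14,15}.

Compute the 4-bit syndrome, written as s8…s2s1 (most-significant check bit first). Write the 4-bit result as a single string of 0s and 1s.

s1 (pos 1,3,5,7,9,11,13,15): 1⊕1⊕0⊕0⊕1⊕1⊕0⊕0 = 0
s2 (pos 2,3,6,7,10,11,14,15): 1⊕1⊕1⊕0⊕1⊕1⊕1⊕0 = 0
s4 (pos 4,5,6,7,12,13,14,15): 0⊕0⊕1⊕0⊕0⊕0⊕1⊕0 = 0
s8 (pos 8,9,10,11,12,13,14,15): 0⊕1⊕1⊕1⊕0⊕0⊕1⊕0 = 0
Syndrome s8…s1 = 0000 → no error.

0000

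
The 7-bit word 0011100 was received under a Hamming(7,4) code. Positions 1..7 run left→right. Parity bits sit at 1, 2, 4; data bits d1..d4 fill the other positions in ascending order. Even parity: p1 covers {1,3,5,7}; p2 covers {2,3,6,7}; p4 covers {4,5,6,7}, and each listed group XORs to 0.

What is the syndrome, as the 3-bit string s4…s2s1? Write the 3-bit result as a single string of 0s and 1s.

010

s1 (pos 1,3,5,7): 0⊕1⊕1⊕0 = 0
s2 (pos 2,3,6,7): 0⊕1⊕0⊕0 = 1
s4 (pos 4,5,6,7): 1⊕1⊕0⊕0 = 0
Syndrome s4…s1 = 010 → error at position 2.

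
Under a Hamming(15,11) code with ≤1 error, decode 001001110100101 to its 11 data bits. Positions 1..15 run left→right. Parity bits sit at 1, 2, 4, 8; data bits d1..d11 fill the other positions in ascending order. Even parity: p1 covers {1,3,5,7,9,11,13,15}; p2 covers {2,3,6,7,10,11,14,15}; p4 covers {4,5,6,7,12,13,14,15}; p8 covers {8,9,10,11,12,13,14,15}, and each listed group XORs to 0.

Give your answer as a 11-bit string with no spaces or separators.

s1 (pos 1,3,5,7,9,11,13,15): 0⊕1⊕0⊕1⊕0⊕0⊕1⊕1 = 0
s2 (pos 2,3,6,7,10,11,14,15): 0⊕1⊕1⊕1⊕1⊕0⊕0⊕1 = 1
s4 (pos 4,5,6,7,12,13,14,15): 0⊕0⊕1⊕1⊕0⊕1⊕0⊕1 = 0
s8 (pos 8,9,10,11,12,13,14,15): 1⊕0⊕1⊕0⊕0⊕1⊕0⊕1 = 0
Syndrome s8…s1 = 0010 → error at position 2.
Flip position 2: 001001110100101 → 011001110100101
Read data bits from positions 3,5,6,7,9,10,11,12,13,14,15: 10110100101

10110100101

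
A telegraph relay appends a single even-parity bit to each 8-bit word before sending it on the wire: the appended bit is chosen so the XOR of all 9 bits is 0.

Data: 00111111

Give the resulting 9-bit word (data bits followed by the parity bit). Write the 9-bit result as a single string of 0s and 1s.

001111110

XOR of the 8 data bits: 0⊕0⊕1⊕1⊕1⊕1⊕1⊕1 = 0
Parity bit = 0 (so all 9 bits XOR to 0).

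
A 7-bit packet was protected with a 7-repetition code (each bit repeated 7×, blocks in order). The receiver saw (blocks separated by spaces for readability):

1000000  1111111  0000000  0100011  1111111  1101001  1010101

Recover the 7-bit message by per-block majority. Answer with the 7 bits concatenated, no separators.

0100111

Block 1 (1000000): 1 one → 0
Block 2 (1111111): 7 ones → 1
Block 3 (0000000): 0 ones → 0
Block 4 (0100011): 3 ones → 0
Block 5 (1111111): 7 ones → 1
Block 6 (1101001): 4 ones → 1
Block 7 (1010101): 4 ones → 1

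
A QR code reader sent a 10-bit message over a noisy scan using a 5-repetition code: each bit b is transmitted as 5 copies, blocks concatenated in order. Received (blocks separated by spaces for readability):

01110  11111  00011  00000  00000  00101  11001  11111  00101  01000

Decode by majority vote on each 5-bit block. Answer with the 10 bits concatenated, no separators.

1100001100

Block 1 (01110): 3 ones → 1
Block 2 (11111): 5 ones → 1
Block 3 (00011): 2 ones → 0
Block 4 (00000): 0 ones → 0
Block 5 (00000): 0 ones → 0
Block 6 (00101): 2 ones → 0
Block 7 (11001): 3 ones → 1
Block 8 (11111): 5 ones → 1
Block 9 (00101): 2 ones → 0
Block 10 (01000): 1 one → 0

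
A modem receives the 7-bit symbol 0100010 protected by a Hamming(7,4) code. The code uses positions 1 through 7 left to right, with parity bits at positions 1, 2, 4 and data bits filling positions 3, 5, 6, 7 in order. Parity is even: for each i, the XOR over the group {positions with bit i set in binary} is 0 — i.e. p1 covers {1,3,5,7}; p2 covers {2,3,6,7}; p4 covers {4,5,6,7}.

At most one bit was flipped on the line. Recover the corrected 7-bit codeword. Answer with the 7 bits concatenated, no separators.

0101010

s1 (pos 1,3,5,7): 0⊕0⊕0⊕0 = 0
s2 (pos 2,3,6,7): 1⊕0⊕1⊕0 = 0
s4 (pos 4,5,6,7): 0⊕0⊕1⊕0 = 1
Syndrome s4…s1 = 100 → error at position 4.
Flip position 4: 0100010 → 0101010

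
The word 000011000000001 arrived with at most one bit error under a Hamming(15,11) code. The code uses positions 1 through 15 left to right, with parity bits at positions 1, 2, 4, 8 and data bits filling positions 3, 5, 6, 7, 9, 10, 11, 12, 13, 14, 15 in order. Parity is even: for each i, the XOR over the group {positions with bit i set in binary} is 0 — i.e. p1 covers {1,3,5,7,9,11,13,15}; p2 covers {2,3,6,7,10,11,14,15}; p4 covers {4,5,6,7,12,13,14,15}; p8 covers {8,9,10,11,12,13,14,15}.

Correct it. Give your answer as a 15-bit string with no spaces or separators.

s1 (pos 1,3,5,7,9,11,13,15): 0⊕0⊕1⊕0⊕0⊕0⊕0⊕1 = 0
s2 (pos 2,3,6,7,10,11,14,15): 0⊕0⊕1⊕0⊕0⊕0⊕0⊕1 = 0
s4 (pos 4,5,6,7,12,13,14,15): 0⊕1⊕1⊕0⊕0⊕0⊕0⊕1 = 1
s8 (pos 8,9,10,11,12,13,14,15): 0⊕0⊕0⊕0⊕0⊕0⊕0⊕1 = 1
Syndrome s8…s1 = 1100 → error at position 12.
Flip position 12: 000011000000001 → 000011000001001

000011000001001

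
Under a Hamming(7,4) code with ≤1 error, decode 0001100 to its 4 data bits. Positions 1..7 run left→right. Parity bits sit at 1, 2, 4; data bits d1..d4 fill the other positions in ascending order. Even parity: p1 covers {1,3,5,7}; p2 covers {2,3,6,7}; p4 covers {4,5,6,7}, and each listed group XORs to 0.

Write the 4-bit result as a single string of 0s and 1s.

0100

s1 (pos 1,3,5,7): 0⊕0⊕1⊕0 = 1
s2 (pos 2,3,6,7): 0⊕0⊕0⊕0 = 0
s4 (pos 4,5,6,7): 1⊕1⊕0⊕0 = 0
Syndrome s4…s1 = 001 → error at position 1.
Flip position 1: 0001100 → 1001100
Read data bits from positions 3,5,6,7: 0100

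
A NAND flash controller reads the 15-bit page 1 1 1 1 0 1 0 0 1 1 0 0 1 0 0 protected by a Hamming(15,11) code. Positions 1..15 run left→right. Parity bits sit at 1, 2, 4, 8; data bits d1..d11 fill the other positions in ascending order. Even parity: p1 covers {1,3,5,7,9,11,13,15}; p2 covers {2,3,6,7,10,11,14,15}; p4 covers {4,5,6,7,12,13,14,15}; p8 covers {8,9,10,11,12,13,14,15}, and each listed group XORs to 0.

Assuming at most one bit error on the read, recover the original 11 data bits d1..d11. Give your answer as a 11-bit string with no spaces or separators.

10101101100

s1 (pos 1,3,5,7,9,11,13,15): 1⊕1⊕0⊕0⊕1⊕0⊕1⊕0 = 0
s2 (pos 2,3,6,7,10,11,14,15): 1⊕1⊕1⊕0⊕1⊕0⊕0⊕0 = 0
s4 (pos 4,5,6,7,12,13,14,15): 1⊕0⊕1⊕0⊕0⊕1⊕0⊕0 = 1
s8 (pos 8,9,10,11,12,13,14,15): 0⊕1⊕1⊕0⊕0⊕1⊕0⊕0 = 1
Syndrome s8…s1 = 1100 → error at position 12.
Flip position 12: 111101001100100 → 111101001101100
Read data bits from positions 3,5,6,7,9,10,11,12,13,14,15: 10101101100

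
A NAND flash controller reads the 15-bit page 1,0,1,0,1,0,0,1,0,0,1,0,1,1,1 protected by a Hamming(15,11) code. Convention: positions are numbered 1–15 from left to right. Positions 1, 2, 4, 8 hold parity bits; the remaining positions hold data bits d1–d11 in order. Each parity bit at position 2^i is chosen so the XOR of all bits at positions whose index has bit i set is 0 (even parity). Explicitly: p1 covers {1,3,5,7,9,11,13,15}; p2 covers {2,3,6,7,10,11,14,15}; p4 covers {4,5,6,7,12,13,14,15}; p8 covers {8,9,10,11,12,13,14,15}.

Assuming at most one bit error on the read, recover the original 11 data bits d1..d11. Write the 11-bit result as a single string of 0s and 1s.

s1 (pos 1,3,5,7,9,11,13,15): 1⊕1⊕1⊕0⊕0⊕1⊕1⊕1 = 0
s2 (pos 2,3,6,7,10,11,14,15): 0⊕1⊕0⊕0⊕0⊕1⊕1⊕1 = 0
s4 (pos 4,5,6,7,12,13,14,15): 0⊕1⊕0⊕0⊕0⊕1⊕1⊕1 = 0
s8 (pos 8,9,10,11,12,13,14,15): 1⊕0⊕0⊕1⊕0⊕1⊕1⊕1 = 1
Syndrome s8…s1 = 1000 → error at position 8.
Flip position 8: 101010010010111 → 101010000010111
Read data bits from positions 3,5,6,7,9,10,11,12,13,14,15: 11000010111

11000010111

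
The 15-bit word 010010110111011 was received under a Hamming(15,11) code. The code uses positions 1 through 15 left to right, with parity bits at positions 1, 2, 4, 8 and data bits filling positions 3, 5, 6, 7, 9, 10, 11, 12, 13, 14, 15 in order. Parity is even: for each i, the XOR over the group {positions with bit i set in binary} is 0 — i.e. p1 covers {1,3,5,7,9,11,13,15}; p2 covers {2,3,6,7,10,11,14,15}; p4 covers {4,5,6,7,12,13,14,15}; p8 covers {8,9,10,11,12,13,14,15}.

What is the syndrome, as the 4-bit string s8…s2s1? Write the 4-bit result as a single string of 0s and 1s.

s1 (pos 1,3,5,7,9,11,13,15): 0⊕0⊕1⊕1⊕0⊕1⊕0⊕1 = 0
s2 (pos 2,3,6,7,10,11,14,15): 1⊕0⊕0⊕1⊕1⊕1⊕1⊕1 = 0
s4 (pos 4,5,6,7,12,13,14,15): 0⊕1⊕0⊕1⊕1⊕0⊕1⊕1 = 1
s8 (pos 8,9,10,11,12,13,14,15): 1⊕0⊕1⊕1⊕1⊕0⊕1⊕1 = 0
Syndrome s8…s1 = 0100 → error at position 4.

0100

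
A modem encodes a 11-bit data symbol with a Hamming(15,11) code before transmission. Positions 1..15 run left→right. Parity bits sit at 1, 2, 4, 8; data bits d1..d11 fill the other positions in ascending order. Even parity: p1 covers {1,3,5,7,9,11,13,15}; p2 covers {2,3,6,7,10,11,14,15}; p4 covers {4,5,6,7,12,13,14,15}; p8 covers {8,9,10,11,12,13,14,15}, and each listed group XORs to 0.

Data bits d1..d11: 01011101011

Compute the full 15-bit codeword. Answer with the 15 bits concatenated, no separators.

000110111101011

Place data at non-parity positions: p1 p2 0 p4 1 0 1 p8 1 1 0 1 0 1 1
p1 (pos 1,3,5,7,9,11,13,15): XOR of data positions = 0⊕1⊕1⊕1⊕0⊕0⊕1 = 0
p2 (pos 2,3,6,7,10,11,14,15): XOR of data positions = 0⊕0⊕1⊕1⊕0⊕1⊕1 = 0
p4 (pos 4,5,6,7,12,13,14,15): XOR of data positions = 1⊕0⊕1⊕1⊕0⊕1⊕1 = 1
p8 (pos 8,9,10,11,12,13,14,15): XOR of data positions = 1⊕1⊕0⊕1⊕0⊕1⊕1 = 1
Codeword: 000110111101011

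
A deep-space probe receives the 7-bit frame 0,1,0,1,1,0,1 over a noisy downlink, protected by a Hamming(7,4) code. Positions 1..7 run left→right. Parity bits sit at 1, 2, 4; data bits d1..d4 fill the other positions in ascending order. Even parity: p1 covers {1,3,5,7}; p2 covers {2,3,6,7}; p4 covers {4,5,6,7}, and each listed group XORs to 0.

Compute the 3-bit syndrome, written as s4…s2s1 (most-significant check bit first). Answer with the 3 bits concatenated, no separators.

100

s1 (pos 1,3,5,7): 0⊕0⊕1⊕1 = 0
s2 (pos 2,3,6,7): 1⊕0⊕0⊕1 = 0
s4 (pos 4,5,6,7): 1⊕1⊕0⊕1 = 1
Syndrome s4…s1 = 100 → error at position 4.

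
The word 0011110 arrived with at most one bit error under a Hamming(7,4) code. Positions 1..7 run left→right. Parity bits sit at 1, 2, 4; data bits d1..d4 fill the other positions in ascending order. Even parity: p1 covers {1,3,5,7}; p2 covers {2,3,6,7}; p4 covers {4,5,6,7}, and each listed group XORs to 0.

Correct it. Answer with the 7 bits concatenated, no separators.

0010110

s1 (pos 1,3,5,7): 0⊕1⊕1⊕0 = 0
s2 (pos 2,3,6,7): 0⊕1⊕1⊕0 = 0
s4 (pos 4,5,6,7): 1⊕1⊕1⊕0 = 1
Syndrome s4…s1 = 100 → error at position 4.
Flip position 4: 0011110 → 0010110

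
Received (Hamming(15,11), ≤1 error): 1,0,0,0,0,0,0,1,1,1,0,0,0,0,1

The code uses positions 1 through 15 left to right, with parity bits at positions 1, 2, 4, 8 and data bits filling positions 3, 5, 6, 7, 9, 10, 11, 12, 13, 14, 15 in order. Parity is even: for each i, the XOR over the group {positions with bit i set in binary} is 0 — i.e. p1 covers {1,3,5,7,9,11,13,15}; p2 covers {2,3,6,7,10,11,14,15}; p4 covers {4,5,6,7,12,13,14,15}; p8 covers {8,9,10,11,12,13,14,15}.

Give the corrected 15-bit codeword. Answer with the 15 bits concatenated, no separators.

s1 (pos 1,3,5,7,9,11,13,15): 1⊕0⊕0⊕0⊕1⊕0⊕0⊕1 = 1
s2 (pos 2,3,6,7,10,11,14,15): 0⊕0⊕0⊕0⊕1⊕0⊕0⊕1 = 0
s4 (pos 4,5,6,7,12,13,14,15): 0⊕0⊕0⊕0⊕0⊕0⊕0⊕1 = 1
s8 (pos 8,9,10,11,12,13,14,15): 1⊕1⊕1⊕0⊕0⊕0⊕0⊕1 = 0
Syndrome s8…s1 = 0101 → error at position 5.
Flip position 5: 100000011100001 → 100010011100001

100010011100001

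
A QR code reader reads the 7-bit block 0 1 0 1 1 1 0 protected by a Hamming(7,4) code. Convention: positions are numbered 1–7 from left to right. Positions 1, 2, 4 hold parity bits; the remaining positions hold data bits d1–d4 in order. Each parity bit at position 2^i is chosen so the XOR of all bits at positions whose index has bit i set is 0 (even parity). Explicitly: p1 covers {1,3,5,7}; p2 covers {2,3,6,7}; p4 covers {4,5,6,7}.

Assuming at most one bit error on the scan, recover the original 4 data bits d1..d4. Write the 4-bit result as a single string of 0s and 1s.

s1 (pos 1,3,5,7): 0⊕0⊕1⊕0 = 1
s2 (pos 2,3,6,7): 1⊕0⊕1⊕0 = 0
s4 (pos 4,5,6,7): 1⊕1⊕1⊕0 = 1
Syndrome s4…s1 = 101 → error at position 5.
Flip position 5: 0101110 → 0101010
Read data bits from positions 3,5,6,7: 0010

0010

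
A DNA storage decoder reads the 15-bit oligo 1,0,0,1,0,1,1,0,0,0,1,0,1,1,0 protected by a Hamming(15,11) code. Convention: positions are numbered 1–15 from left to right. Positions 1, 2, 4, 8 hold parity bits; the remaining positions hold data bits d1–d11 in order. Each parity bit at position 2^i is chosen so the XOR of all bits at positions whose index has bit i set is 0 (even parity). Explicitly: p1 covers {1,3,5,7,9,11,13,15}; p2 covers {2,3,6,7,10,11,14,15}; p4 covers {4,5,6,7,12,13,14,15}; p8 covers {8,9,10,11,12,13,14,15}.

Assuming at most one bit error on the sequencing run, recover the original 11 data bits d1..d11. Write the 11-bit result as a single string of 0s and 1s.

s1 (pos 1,3,5,7,9,11,13,15): 1⊕0⊕0⊕1⊕0⊕1⊕1⊕0 = 0
s2 (pos 2,3,6,7,10,11,14,15): 0⊕0⊕1⊕1⊕0⊕1⊕1⊕0 = 0
s4 (pos 4,5,6,7,12,13,14,15): 1⊕0⊕1⊕1⊕0⊕1⊕1⊕0 = 1
s8 (pos 8,9,10,11,12,13,14,15): 0⊕0⊕0⊕1⊕0⊕1⊕1⊕0 = 1
Syndrome s8…s1 = 1100 → error at position 12.
Flip position 12: 100101100010110 → 100101100011110
Read data bits from positions 3,5,6,7,9,10,11,12,13,14,15: 00110011110

00110011110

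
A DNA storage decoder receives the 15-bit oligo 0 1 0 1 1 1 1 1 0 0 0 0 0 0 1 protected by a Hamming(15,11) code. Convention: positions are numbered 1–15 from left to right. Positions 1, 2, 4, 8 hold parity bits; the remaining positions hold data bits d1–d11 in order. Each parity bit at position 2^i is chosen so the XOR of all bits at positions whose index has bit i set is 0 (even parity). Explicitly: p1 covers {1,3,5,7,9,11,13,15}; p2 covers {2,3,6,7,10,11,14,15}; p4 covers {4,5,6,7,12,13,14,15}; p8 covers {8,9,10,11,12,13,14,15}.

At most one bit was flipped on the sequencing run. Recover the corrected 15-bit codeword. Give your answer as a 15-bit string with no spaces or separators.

s1 (pos 1,3,5,7,9,11,13,15): 0⊕0⊕1⊕1⊕0⊕0⊕0⊕1 = 1
s2 (pos 2,3,6,7,10,11,14,15): 1⊕0⊕1⊕1⊕0⊕0⊕0⊕1 = 0
s4 (pos 4,5,6,7,12,13,14,15): 1⊕1⊕1⊕1⊕0⊕0⊕0⊕1 = 1
s8 (pos 8,9,10,11,12,13,14,15): 1⊕0⊕0⊕0⊕0⊕0⊕0⊕1 = 0
Syndrome s8…s1 = 0101 → error at position 5.
Flip position 5: 010111110000001 → 010101110000001

010101110000001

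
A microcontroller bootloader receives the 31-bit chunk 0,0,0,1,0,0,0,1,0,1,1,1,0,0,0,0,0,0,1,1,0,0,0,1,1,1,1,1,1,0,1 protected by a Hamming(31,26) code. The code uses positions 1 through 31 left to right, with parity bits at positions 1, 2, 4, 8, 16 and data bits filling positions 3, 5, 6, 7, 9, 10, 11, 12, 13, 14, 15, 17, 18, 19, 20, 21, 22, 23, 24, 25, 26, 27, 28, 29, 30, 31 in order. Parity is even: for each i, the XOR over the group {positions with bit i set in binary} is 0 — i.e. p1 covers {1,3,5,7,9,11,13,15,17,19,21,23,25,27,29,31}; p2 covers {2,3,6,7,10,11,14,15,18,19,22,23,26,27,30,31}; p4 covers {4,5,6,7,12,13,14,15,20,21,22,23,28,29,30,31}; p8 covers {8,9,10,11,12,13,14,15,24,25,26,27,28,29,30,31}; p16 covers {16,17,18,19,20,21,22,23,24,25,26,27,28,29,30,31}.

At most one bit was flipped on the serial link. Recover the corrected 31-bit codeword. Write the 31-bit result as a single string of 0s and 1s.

0001000101110000001100001111101

s1 (pos 1,3,5,7,9,11,13,15,17,19,21,23,25,27,29,31): 0⊕0⊕0⊕0⊕0⊕1⊕0⊕0⊕0⊕1⊕0⊕0⊕1⊕1⊕1⊕1 = 0
s2 (pos 2,3,6,7,10,11,14,15,18,19,22,23,26,27,30,31): 0⊕0⊕0⊕0⊕1⊕1⊕0⊕0⊕0⊕1⊕0⊕0⊕1⊕1⊕0⊕1 = 0
s4 (pos 4,5,6,7,12,13,14,15,20,21,22,23,28,29,30,31): 1⊕0⊕0⊕0⊕1⊕0⊕0⊕0⊕1⊕0⊕0⊕0⊕1⊕1⊕0⊕1 = 0
s8 (pos 8,9,10,11,12,13,14,15,24,25,26,27,28,29,30,31): 1⊕0⊕1⊕1⊕1⊕0⊕0⊕0⊕1⊕1⊕1⊕1⊕1⊕1⊕0⊕1 = 1
s16 (pos 16,17,18,19,20,21,22,23,24,25,26,27,28,29,30,31): 0⊕0⊕0⊕1⊕1⊕0⊕0⊕0⊕1⊕1⊕1⊕1⊕1⊕1⊕0⊕1 = 1
Syndrome s16…s1 = 11000 → error at position 24.
Flip position 24: 0001000101110000001100011111101 → 0001000101110000001100001111101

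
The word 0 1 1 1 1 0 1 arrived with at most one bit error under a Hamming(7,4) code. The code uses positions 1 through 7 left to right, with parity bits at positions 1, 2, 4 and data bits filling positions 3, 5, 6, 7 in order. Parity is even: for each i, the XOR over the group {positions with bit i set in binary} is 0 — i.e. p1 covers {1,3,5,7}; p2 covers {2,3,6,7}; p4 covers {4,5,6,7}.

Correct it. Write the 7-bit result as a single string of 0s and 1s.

s1 (pos 1,3,5,7): 0⊕1⊕1⊕1 = 1
s2 (pos 2,3,6,7): 1⊕1⊕0⊕1 = 1
s4 (pos 4,5,6,7): 1⊕1⊕0⊕1 = 1
Syndrome s4…s1 = 111 → error at position 7.
Flip position 7: 0111101 → 0111100

0111100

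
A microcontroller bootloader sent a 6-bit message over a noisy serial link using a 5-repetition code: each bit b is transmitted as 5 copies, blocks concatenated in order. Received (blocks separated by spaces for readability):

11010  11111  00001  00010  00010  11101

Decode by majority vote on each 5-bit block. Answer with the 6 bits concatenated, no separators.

110001

Block 1 (11010): 3 ones → 1
Block 2 (11111): 5 ones → 1
Block 3 (00001): 1 one → 0
Block 4 (00010): 1 one → 0
Block 5 (00010): 1 one → 0
Block 6 (11101): 4 ones → 1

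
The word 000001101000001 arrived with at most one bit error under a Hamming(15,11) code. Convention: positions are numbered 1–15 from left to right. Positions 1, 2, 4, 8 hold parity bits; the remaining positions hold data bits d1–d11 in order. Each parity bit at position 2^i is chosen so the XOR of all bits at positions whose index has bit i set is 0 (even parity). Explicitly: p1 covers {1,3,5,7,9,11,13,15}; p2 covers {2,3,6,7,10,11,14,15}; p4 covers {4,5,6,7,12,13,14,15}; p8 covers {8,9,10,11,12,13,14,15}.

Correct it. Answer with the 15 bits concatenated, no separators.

s1 (pos 1,3,5,7,9,11,13,15): 0⊕0⊕0⊕1⊕1⊕0⊕0⊕1 = 1
s2 (pos 2,3,6,7,10,11,14,15): 0⊕0⊕1⊕1⊕0⊕0⊕0⊕1 = 1
s4 (pos 4,5,6,7,12,13,14,15): 0⊕0⊕1⊕1⊕0⊕0⊕0⊕1 = 1
s8 (pos 8,9,10,11,12,13,14,15): 0⊕1⊕0⊕0⊕0⊕0⊕0⊕1 = 0
Syndrome s8…s1 = 0111 → error at position 7.
Flip position 7: 000001101000001 → 000001001000001

000001001000001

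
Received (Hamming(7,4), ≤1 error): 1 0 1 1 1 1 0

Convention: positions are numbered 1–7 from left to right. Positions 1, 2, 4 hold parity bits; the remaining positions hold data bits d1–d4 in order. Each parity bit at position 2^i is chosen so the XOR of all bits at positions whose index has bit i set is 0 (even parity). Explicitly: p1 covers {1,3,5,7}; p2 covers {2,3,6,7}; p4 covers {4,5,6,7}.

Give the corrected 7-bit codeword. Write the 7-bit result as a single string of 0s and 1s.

1011010

s1 (pos 1,3,5,7): 1⊕1⊕1⊕0 = 1
s2 (pos 2,3,6,7): 0⊕1⊕1⊕0 = 0
s4 (pos 4,5,6,7): 1⊕1⊕1⊕0 = 1
Syndrome s4…s1 = 101 → error at position 5.
Flip position 5: 1011110 → 1011010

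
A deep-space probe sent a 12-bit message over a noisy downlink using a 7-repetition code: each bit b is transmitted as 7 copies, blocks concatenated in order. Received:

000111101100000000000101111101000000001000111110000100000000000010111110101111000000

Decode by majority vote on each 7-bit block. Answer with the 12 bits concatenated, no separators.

100100100110

Block 1 (0001111): 4 ones → 1
Block 2 (0110000): 2 ones → 0
Block 3 (0000000): 0 ones → 0
Block 4 (1011111): 6 ones → 1
Block 5 (0100000): 1 one → 0
Block 6 (0001000): 1 one → 0
Block 7 (1111100): 5 ones → 1
Block 8 (0010000): 1 one → 0
Block 9 (0000000): 0 ones → 0
Block 10 (0101111): 5 ones → 1
Block 11 (1010111): 5 ones → 1
Block 12 (1000000): 1 one → 0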